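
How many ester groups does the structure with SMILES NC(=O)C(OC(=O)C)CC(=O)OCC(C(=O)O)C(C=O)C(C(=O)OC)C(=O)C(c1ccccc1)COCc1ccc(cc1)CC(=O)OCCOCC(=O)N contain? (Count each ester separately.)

4

–C(=O)NH2: carbonyl C bonded to C and to N → amide (the N is not a separate amine).
pendant –OC(=O)CH3: an acyloxy group → ester.
–C(=O)–O–C with C on the carbonyl side → ester.
pendant –COOH: carbonyl C bonded to C and –OH → carboxylic acid.
pendant –CHO: carbonyl C bonded to C and H → aldehyde.
pendant –COOCH3: carbonyl C bonded to C and –OCH3 → ester.
–C(=O)– with carbon on both sides → ketone.
pendant –C6H5: benzene ring → arene.
C–O–C with sp³ carbons on both sides and no adjacent C=O → ether.
para-disubstituted benzene ring → arene.
–C(=O)–O–C with C on the carbonyl side → ester.
C–O–C with sp³ carbons on both sides and no adjacent C=O → ether.
–C(=O)NH2: carbonyl C bonded to C and to N → amide (the N is not a separate amine).
Ester appears at: CH(OCOCH3), CH2COOCH2, CH(COOCH3), CH2COOCH2 → 4.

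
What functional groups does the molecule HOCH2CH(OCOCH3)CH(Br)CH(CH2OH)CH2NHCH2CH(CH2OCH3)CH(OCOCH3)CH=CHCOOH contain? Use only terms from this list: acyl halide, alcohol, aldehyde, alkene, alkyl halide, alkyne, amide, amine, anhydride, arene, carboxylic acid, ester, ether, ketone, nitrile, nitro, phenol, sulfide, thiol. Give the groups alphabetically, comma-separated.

alcohol, alkene, alkyl halide, amine, carboxylic acid, ester, ether

Reading the structure from left to right:
  HOCH2: HO– on an sp³ carbon → alcohol.
  CH(OCOCH3): pendant –OC(=O)CH3: an acyloxy group → ester.
  CH(Br): halogen on an sp³ carbon → alkyl halide.
  CH(CH2OH): pendant –CH2OH on an sp³ backbone C → alcohol.
  CH2NHCH2: C–N–C with sp³ carbons and no adjacent C=O → amine (secondary).
  CH(CH2OCH3): pendant –CH2OCH3: C–O–C linkage → ether.
  CH(OCOCH3): pendant –OC(=O)CH3: an acyloxy group → ester.
  CH=CH: C=C double bond → alkene.
  COOH: –COOH: carbonyl C bonded to –OH and C → carboxylic acid (the –OH is not a separate alcohol).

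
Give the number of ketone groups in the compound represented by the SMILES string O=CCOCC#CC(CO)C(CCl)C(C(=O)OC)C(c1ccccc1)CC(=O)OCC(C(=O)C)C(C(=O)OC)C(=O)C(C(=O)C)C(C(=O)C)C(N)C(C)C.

4

terminal –CHO: carbonyl C bonded to H and C → aldehyde.
C–O–C with sp³ carbons on both sides and no adjacent C=O → ether.
C≡C triple bond → alkyne.
pendant –CH2OH on an sp³ backbone C → alcohol.
pendant –CH2X: halogen on sp³ carbon → alkyl halide.
pendant –COOCH3: carbonyl C bonded to C and –OCH3 → ester.
pendant –C6H5: benzene ring → arene.
–C(=O)–O–C with C on the carbonyl side → ester.
pendant –COCH3: carbonyl C bonded to two carbons → ketone.
pendant –COOCH3: carbonyl C bonded to C and –OCH3 → ester.
–C(=O)– with carbon on both sides → ketone.
pendant –COCH3: carbonyl C bonded to two carbons → ketone.
pendant –COCH3: carbonyl C bonded to two carbons → ketone.
–NH2 on an sp³ carbon with no adjacent C=O → amine.
Ketone appears at: CH(COCH3), CO, CH(COCH3), CH(COCH3) → 4.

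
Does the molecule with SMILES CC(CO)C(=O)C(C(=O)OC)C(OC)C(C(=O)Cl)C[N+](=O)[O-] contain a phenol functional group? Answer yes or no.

no

pendant –CH2OH on an sp³ backbone C → alcohol.
–C(=O)– with carbon on both sides → ketone.
pendant –COOCH3: carbonyl C bonded to C and –OCH3 → ester.
pendant –OCH3: C–O–C with sp³ C, no adjacent C=O → ether.
pendant –C(=O)X: carbonyl C bonded to C and halogen → acyl halide.
–NO2 on carbon → nitro group.
In CH(CH2OH), the –OH is on an sp³ carbon, not on an aromatic ring, so it is an alcohol.
The groups actually present are: acyl halide, alcohol, ester, ether, ketone, nitro.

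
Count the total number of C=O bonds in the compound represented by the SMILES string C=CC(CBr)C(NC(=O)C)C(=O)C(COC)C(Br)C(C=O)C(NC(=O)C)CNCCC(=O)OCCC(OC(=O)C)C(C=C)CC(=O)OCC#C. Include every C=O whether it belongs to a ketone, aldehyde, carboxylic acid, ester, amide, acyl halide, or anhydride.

CH(NHCOCH3): amide, 1 C=O (running total 1).
CO: ketone, 1 C=O (running total 2).
CH(CHO): aldehyde, 1 C=O (running total 3).
CH(NHCOCH3): amide, 1 C=O (running total 4).
CH2COOCH2: ester, 1 C=O (running total 5).
CH(OCOCH3): ester, 1 C=O (running total 6).
CH2COOCH2: ester, 1 C=O (running total 7).

7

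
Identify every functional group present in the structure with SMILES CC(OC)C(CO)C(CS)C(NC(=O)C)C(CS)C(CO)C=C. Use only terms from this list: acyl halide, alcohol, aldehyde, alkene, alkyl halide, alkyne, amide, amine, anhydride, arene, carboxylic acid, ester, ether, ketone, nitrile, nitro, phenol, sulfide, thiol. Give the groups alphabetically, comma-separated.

alcohol, alkene, amide, ether, thiol

Working along the chain:
  CH(OCH3): pendant –OCH3: C–O–C with sp³ C, no adjacent C=O → ether.
  CH(CH2OH): pendant –CH2OH on an sp³ backbone C → alcohol.
  CH(CH2SH): pendant –CH2SH → thiol.
  CH(NHCOCH3): pendant –NHC(=O)CH3: N bonded to a carbonyl → amide (not amine).
  CH(CH2SH): pendant –CH2SH → thiol.
  CH(CH2OH): pendant –CH2OH on an sp³ backbone C → alcohol.
  CH=CH2: C=C double bond → alkene.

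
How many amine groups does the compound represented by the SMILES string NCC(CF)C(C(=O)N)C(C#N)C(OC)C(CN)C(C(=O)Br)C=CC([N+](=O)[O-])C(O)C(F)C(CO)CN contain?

3

Taking each segment in turn:
  H2NCH2: –NH2 on an sp³ carbon with no adjacent C=O → amine.
  CH(CH2F): pendant –CH2X: halogen on sp³ carbon → alkyl halide.
  CH(CONH2): pendant –CONH2: carbonyl C bonded to C and N → amide.
  CH(CN): pendant –C≡N: nitrile.
  CH(OCH3): pendant –OCH3: C–O–C with sp³ C, no adjacent C=O → ether.
  CH(CH2NH2): pendant –CH2NH2: N on sp³ C, no adjacent C=O → amine.
  CH(COBr): pendant –C(=O)X: carbonyl C bonded to C and halogen → acyl halide.
  CH=CH: C=C double bond → alkene.
  CH(NO2): –NO2 on an sp³ carbon → nitro (the N=O is not a carbonyl).
  CH(OH): –OH on an sp³ carbon → alcohol (secondary).
  CH(F): halogen on an sp³ carbon → alkyl halide.
  CH(CH2OH): pendant –CH2OH on an sp³ backbone C → alcohol.
  CH2NH2: –NH2 on an sp³ carbon with no adjacent C=O → amine.
Amine appears at: H2NCH2, CH(CH2NH2), CH2NH2 → 3.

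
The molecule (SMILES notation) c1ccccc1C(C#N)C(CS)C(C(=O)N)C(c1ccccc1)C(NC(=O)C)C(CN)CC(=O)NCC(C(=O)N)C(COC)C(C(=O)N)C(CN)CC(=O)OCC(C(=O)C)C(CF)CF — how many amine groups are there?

C6H5– phenyl ring → arene.
pendant –C≡N: nitrile.
pendant –CH2SH → thiol.
pendant –CONH2: carbonyl C bonded to C and N → amide.
pendant –C6H5: benzene ring → arene.
pendant –NHC(=O)CH3: N bonded to a carbonyl → amide (not amine).
pendant –CH2NH2: N on sp³ C, no adjacent C=O → amine.
–C(=O)–N– linkage → amide (the N is not an amine).
pendant –CONH2: carbonyl C bonded to C and N → amide.
pendant –CH2OCH3: C–O–C linkage → ether.
pendant –CONH2: carbonyl C bonded to C and N → amide.
pendant –CH2NH2: N on sp³ C, no adjacent C=O → amine.
–C(=O)–O–C with C on the carbonyl side → ester.
pendant –COCH3: carbonyl C bonded to two carbons → ketone.
pendant –CH2X: halogen on sp³ carbon → alkyl halide.
halogen on an sp³ carbon → alkyl halide.
Amine appears at: CH(CH2NH2), CH(CH2NH2) → 2.

2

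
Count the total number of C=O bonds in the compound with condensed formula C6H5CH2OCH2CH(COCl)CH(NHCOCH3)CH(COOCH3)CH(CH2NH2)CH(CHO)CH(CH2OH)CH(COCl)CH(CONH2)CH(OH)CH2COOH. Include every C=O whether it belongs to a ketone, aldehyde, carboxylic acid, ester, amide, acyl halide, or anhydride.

7

CH(COCl): acyl halide, 1 C=O (running total 1).
CH(NHCOCH3): amide, 1 C=O (running total 2).
CH(COOCH3): ester, 1 C=O (running total 3).
CH(CHO): aldehyde, 1 C=O (running total 4).
CH(COCl): acyl halide, 1 C=O (running total 5).
CH(CONH2): amide, 1 C=O (running total 6).
COOH: carboxylic acid, 1 C=O (running total 7).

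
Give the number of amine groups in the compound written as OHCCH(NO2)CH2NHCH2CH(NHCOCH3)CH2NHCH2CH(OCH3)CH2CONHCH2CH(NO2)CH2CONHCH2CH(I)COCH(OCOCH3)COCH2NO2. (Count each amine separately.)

terminal –CHO: carbonyl C bonded to H and C → aldehyde.
–NO2 on an sp³ carbon → nitro (the N=O is not a carbonyl).
C–N–C with sp³ carbons and no adjacent C=O → amine (secondary).
pendant –NHC(=O)CH3: N bonded to a carbonyl → amide (not amine).
C–N–C with sp³ carbons and no adjacent C=O → amine (secondary).
pendant –OCH3: C–O–C with sp³ C, no adjacent C=O → ether.
–C(=O)–N– linkage → amide (the N is not an amine).
–NO2 on an sp³ carbon → nitro (the N=O is not a carbonyl).
–C(=O)–N– linkage → amide (the N is not an amine).
halogen on an sp³ carbon → alkyl halide.
–C(=O)– with carbon on both sides → ketone.
pendant –OC(=O)CH3: an acyloxy group → ester.
–C(=O)– with carbon on both sides → ketone.
–NO2 on carbon → nitro group.
Amine appears at: CH2NHCH2, CH2NHCH2 → 2.

2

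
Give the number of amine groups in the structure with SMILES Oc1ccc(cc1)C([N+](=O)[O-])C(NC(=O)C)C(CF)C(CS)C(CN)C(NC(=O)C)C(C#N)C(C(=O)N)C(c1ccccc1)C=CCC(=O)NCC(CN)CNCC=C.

Taking each segment in turn:
  HOC6H4: –OH attached directly to an aromatic ring → phenol (not alcohol); the ring itself is an arene.
  CH(NO2): –NO2 on an sp³ carbon → nitro (the N=O is not a carbonyl).
  CH(NHCOCH3): pendant –NHC(=O)CH3: N bonded to a carbonyl → amide (not amine).
  CH(CH2F): pendant –CH2X: halogen on sp³ carbon → alkyl halide.
  CH(CH2SH): pendant –CH2SH → thiol.
  CH(CH2NH2): pendant –CH2NH2: N on sp³ C, no adjacent C=O → amine.
  CH(NHCOCH3): pendant –NHC(=O)CH3: N bonded to a carbonyl → amide (not amine).
  CH(CN): pendant –C≡N: nitrile.
  CH(CONH2): pendant –CONH2: carbonyl C bonded to C and N → amide.
  CH(C6H5): pendant –C6H5: benzene ring → arene.
  CH=CH: C=C double bond → alkene.
  CH2CONHCH2: –C(=O)–N– linkage → amide (the N is not an amine).
  CH(CH2NH2): pendant –CH2NH2: N on sp³ C, no adjacent C=O → amine.
  CH2NHCH2: C–N–C with sp³ carbons and no adjacent C=O → amine (secondary).
  CH=CH2: C=C double bond → alkene.
Amine appears at: CH(CH2NH2), CH(CH2NH2), CH2NHCH2 → 3.

3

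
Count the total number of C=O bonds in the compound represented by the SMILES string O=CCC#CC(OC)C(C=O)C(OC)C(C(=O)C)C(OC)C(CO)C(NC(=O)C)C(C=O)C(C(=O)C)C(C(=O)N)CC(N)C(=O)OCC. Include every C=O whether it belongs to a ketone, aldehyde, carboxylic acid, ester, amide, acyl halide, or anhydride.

OHC: aldehyde, 1 C=O (running total 1).
CH(CHO): aldehyde, 1 C=O (running total 2).
CH(COCH3): ketone, 1 C=O (running total 3).
CH(NHCOCH3): amide, 1 C=O (running total 4).
CH(CHO): aldehyde, 1 C=O (running total 5).
CH(COCH3): ketone, 1 C=O (running total 6).
CH(CONH2): amide, 1 C=O (running total 7).
COOCH2CH3: ester, 1 C=O (running total 8).

8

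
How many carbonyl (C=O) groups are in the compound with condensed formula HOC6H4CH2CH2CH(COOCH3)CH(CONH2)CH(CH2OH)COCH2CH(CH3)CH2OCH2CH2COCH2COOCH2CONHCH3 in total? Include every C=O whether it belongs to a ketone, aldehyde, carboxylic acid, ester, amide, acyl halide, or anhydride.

6

CH(COOCH3): ester, 1 C=O (running total 1).
CH(CONH2): amide, 1 C=O (running total 2).
CO: ketone, 1 C=O (running total 3).
CO: ketone, 1 C=O (running total 4).
CH2COOCH2: ester, 1 C=O (running total 5).
CONHCH3: amide, 1 C=O (running total 6).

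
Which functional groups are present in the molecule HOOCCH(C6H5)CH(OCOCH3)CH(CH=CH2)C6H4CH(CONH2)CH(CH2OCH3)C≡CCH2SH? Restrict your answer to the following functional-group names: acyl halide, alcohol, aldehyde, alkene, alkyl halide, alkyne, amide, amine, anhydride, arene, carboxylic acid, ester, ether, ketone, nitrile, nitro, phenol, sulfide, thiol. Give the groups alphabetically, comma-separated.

Reading the structure from left to right:
  HOOC: –COOH: carbonyl C bonded to –OH and C → carboxylic acid (the –OH is not a separate alcohol).
  CH(C6H5): pendant –C6H5: benzene ring → arene.
  CH(OCOCH3): pendant –OC(=O)CH3: an acyloxy group → ester.
  CH(CH=CH2): pendant –CH=CH2: C=C double bond → alkene.
  C6H4: para-disubstituted benzene ring → arene.
  CH(CONH2): pendant –CONH2: carbonyl C bonded to C and N → amide.
  CH(CH2OCH3): pendant –CH2OCH3: C–O–C linkage → ether.
  C≡C: C≡C triple bond → alkyne.
  CH2SH: –SH on an sp³ carbon → thiol.

alkene, alkyne, amide, arene, carboxylic acid, ester, ether, thiol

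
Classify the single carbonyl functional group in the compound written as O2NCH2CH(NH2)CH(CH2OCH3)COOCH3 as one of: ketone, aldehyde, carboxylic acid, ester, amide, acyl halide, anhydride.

ester

The carbonyl is in the COOCH3 segment: –C(=O)OCH3: carbonyl C bonded to C and to –OCH3 → ester (not ketone + ether).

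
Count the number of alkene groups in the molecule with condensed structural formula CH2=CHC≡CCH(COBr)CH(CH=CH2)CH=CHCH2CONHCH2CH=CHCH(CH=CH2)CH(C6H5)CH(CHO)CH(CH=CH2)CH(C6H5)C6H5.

C=C double bond → alkene.
C≡C triple bond → alkyne.
pendant –C(=O)X: carbonyl C bonded to C and halogen → acyl halide.
pendant –CH=CH2: C=C double bond → alkene.
C=C double bond → alkene.
–C(=O)–N– linkage → amide (the N is not an amine).
C=C double bond → alkene.
pendant –CH=CH2: C=C double bond → alkene.
pendant –C6H5: benzene ring → arene.
pendant –CHO: carbonyl C bonded to C and H → aldehyde.
pendant –CH=CH2: C=C double bond → alkene.
pendant –C6H5: benzene ring → arene.
–C6H5 phenyl ring → arene.
Alkene appears at: CH2=CH, CH(CH=CH2), CH=CH, CH=CH, CH(CH=CH2), CH(CH=CH2) → 6.

6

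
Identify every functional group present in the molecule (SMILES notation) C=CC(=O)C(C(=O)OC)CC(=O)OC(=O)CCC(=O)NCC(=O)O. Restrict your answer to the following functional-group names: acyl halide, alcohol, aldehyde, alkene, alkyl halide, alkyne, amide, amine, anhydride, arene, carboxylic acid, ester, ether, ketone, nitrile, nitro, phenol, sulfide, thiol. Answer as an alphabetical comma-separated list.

Taking each segment in turn:
  CH2=CH: C=C double bond → alkene.
  CO: –C(=O)– with carbon on both sides → ketone.
  CH(COOCH3): pendant –COOCH3: carbonyl C bonded to C and –OCH3 → ester.
  CH2CO-O-COCH2: two acyl groups sharing one oxygen, –C(=O)–O–C(=O)– → anhydride.
  CH2CONHCH2: –C(=O)–N– linkage → amide (the N is not an amine).
  COOH: –COOH: carbonyl C bonded to –OH and C → carboxylic acid (the –OH is not a separate alcohol).

alkene, amide, anhydride, carboxylic acid, ester, ketone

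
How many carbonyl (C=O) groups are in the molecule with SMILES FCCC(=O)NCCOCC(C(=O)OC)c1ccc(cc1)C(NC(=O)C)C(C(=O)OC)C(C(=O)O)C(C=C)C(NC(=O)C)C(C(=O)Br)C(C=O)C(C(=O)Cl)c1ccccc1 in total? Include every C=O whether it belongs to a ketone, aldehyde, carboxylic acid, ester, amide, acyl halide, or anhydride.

9

CH2CONHCH2: amide, 1 C=O (running total 1).
CH(COOCH3): ester, 1 C=O (running total 2).
CH(NHCOCH3): amide, 1 C=O (running total 3).
CH(COOCH3): ester, 1 C=O (running total 4).
CH(COOH): carboxylic acid, 1 C=O (running total 5).
CH(NHCOCH3): amide, 1 C=O (running total 6).
CH(COBr): acyl halide, 1 C=O (running total 7).
CH(CHO): aldehyde, 1 C=O (running total 8).
CH(COCl): acyl halide, 1 C=O (running total 9).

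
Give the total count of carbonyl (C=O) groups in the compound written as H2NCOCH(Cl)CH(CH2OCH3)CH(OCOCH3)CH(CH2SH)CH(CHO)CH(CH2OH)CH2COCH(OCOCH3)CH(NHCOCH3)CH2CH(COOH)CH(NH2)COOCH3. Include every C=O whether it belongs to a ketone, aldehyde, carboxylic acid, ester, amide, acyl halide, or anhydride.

8

H2NCO: amide, 1 C=O (running total 1).
CH(OCOCH3): ester, 1 C=O (running total 2).
CH(CHO): aldehyde, 1 C=O (running total 3).
CO: ketone, 1 C=O (running total 4).
CH(OCOCH3): ester, 1 C=O (running total 5).
CH(NHCOCH3): amide, 1 C=O (running total 6).
CH(COOH): carboxylic acid, 1 C=O (running total 7).
COOCH3: ester, 1 C=O (running total 8).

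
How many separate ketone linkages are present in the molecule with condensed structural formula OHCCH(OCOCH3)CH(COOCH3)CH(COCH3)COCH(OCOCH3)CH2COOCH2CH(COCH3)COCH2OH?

Taking each segment in turn:
  OHC: terminal –CHO: carbonyl C bonded to H and C → aldehyde.
  CH(OCOCH3): pendant –OC(=O)CH3: an acyloxy group → ester.
  CH(COOCH3): pendant –COOCH3: carbonyl C bonded to C and –OCH3 → ester.
  CH(COCH3): pendant –COCH3: carbonyl C bonded to two carbons → ketone.
  CO: –C(=O)– with carbon on both sides → ketone.
  CH(OCOCH3): pendant –OC(=O)CH3: an acyloxy group → ester.
  CH2COOCH2: –C(=O)–O–C with C on the carbonyl side → ester.
  CH(COCH3): pendant –COCH3: carbonyl C bonded to two carbons → ketone.
  CO: –C(=O)– with carbon on both sides → ketone.
  CH2OH: –OH on an sp³ carbon → alcohol.
Ketone appears at: CH(COCH3), CO, CH(COCH3), CO → 4.

4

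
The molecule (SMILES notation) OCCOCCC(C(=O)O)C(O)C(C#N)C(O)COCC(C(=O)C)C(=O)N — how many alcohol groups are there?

HO– on an sp³ carbon → alcohol.
C–O–C with sp³ carbons on both sides and no adjacent C=O → ether.
pendant –COOH: carbonyl C bonded to C and –OH → carboxylic acid.
–OH on an sp³ carbon → alcohol (secondary).
pendant –C≡N: nitrile.
–OH on an sp³ carbon → alcohol (secondary).
C–O–C with sp³ carbons on both sides and no adjacent C=O → ether.
pendant –COCH3: carbonyl C bonded to two carbons → ketone.
–C(=O)NH2: carbonyl C bonded to C and to N → amide (the N is not a separate amine).
Alcohol appears at: HOCH2, CH(OH), CH(OH) → 3.

3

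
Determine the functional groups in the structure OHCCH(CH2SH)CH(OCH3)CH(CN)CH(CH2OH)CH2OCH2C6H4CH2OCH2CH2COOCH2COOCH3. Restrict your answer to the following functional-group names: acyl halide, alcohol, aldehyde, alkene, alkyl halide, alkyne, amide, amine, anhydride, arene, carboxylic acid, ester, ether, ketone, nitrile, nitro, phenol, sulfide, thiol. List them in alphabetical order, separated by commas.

alcohol, aldehyde, arene, ester, ether, nitrile, thiol

terminal –CHO: carbonyl C bonded to H and C → aldehyde.
pendant –CH2SH → thiol.
pendant –OCH3: C–O–C with sp³ C, no adjacent C=O → ether.
pendant –C≡N: nitrile.
pendant –CH2OH on an sp³ backbone C → alcohol.
C–O–C with sp³ carbons on both sides and no adjacent C=O → ether.
para-disubstituted benzene ring → arene.
C–O–C with sp³ carbons on both sides and no adjacent C=O → ether.
–C(=O)–O–C with C on the carbonyl side → ester.
–C(=O)OCH3: carbonyl C bonded to C and to –OCH3 → ester (not ketone + ether).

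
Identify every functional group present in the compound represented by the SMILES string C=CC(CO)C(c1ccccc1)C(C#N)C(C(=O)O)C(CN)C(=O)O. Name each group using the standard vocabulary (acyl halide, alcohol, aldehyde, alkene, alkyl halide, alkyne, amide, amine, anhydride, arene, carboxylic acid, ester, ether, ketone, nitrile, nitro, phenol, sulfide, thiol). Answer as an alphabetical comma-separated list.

alcohol, alkene, amine, arene, carboxylic acid, nitrile

C=C double bond → alkene.
pendant –CH2OH on an sp³ backbone C → alcohol.
pendant –C6H5: benzene ring → arene.
pendant –C≡N: nitrile.
pendant –COOH: carbonyl C bonded to C and –OH → carboxylic acid.
pendant –CH2NH2: N on sp³ C, no adjacent C=O → amine.
–COOH: carbonyl C bonded to –OH and C → carboxylic acid (the –OH is not a separate alcohol).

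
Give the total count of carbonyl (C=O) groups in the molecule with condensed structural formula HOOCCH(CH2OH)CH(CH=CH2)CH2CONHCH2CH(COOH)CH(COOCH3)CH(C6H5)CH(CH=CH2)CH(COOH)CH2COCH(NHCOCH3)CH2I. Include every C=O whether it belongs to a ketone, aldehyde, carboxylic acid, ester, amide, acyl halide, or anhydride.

7

HOOC: carboxylic acid, 1 C=O (running total 1).
CH2CONHCH2: amide, 1 C=O (running total 2).
CH(COOH): carboxylic acid, 1 C=O (running total 3).
CH(COOCH3): ester, 1 C=O (running total 4).
CH(COOH): carboxylic acid, 1 C=O (running total 5).
CO: ketone, 1 C=O (running total 6).
CH(NHCOCH3): amide, 1 C=O (running total 7).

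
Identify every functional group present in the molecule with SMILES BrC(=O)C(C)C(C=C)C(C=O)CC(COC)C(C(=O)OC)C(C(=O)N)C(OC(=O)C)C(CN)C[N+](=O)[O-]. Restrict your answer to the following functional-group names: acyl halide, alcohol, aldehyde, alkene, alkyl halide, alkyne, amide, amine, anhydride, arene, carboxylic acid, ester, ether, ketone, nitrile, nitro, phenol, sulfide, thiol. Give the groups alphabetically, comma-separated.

Reading the structure from left to right:
  BrCO: –C(=O)Br: carbonyl C bonded to C and to a halogen → acyl halide (not alkyl halide).
  CH(CH=CH2): pendant –CH=CH2: C=C double bond → alkene.
  CH(CHO): pendant –CHO: carbonyl C bonded to C and H → aldehyde.
  CH(CH2OCH3): pendant –CH2OCH3: C–O–C linkage → ether.
  CH(COOCH3): pendant –COOCH3: carbonyl C bonded to C and –OCH3 → ester.
  CH(CONH2): pendant –CONH2: carbonyl C bonded to C and N → amide.
  CH(OCOCH3): pendant –OC(=O)CH3: an acyloxy group → ester.
  CH(CH2NH2): pendant –CH2NH2: N on sp³ C, no adjacent C=O → amine.
  CH2NO2: –NO2 on carbon → nitro group.

acyl halide, aldehyde, alkene, amide, amine, ester, ether, nitro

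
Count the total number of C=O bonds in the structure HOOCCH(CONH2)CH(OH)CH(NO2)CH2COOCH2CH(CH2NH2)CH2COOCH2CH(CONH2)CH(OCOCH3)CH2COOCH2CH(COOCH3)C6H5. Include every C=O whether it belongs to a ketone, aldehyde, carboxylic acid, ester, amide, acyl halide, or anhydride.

8

HOOC: carboxylic acid, 1 C=O (running total 1).
CH(CONH2): amide, 1 C=O (running total 2).
CH2COOCH2: ester, 1 C=O (running total 3).
CH2COOCH2: ester, 1 C=O (running total 4).
CH(CONH2): amide, 1 C=O (running total 5).
CH(OCOCH3): ester, 1 C=O (running total 6).
CH2COOCH2: ester, 1 C=O (running total 7).
CH(COOCH3): ester, 1 C=O (running total 8).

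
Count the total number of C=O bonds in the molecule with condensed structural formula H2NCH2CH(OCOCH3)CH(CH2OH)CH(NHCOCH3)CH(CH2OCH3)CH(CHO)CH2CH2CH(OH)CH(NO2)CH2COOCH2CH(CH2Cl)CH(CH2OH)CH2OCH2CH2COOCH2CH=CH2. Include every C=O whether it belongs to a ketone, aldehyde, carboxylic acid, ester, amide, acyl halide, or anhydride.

5

CH(OCOCH3): ester, 1 C=O (running total 1).
CH(NHCOCH3): amide, 1 C=O (running total 2).
CH(CHO): aldehyde, 1 C=O (running total 3).
CH2COOCH2: ester, 1 C=O (running total 4).
CH2COOCH2: ester, 1 C=O (running total 5).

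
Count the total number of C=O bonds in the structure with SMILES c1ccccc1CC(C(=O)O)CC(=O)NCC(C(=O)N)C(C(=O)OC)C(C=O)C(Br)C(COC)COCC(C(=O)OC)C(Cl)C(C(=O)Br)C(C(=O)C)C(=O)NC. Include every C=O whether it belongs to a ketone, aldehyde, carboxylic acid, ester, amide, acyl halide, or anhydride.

CH(COOH): carboxylic acid, 1 C=O (running total 1).
CH2CONHCH2: amide, 1 C=O (running total 2).
CH(CONH2): amide, 1 C=O (running total 3).
CH(COOCH3): ester, 1 C=O (running total 4).
CH(CHO): aldehyde, 1 C=O (running total 5).
CH(COOCH3): ester, 1 C=O (running total 6).
CH(COBr): acyl halide, 1 C=O (running total 7).
CH(COCH3): ketone, 1 C=O (running total 8).
CONHCH3: amide, 1 C=O (running total 9).

9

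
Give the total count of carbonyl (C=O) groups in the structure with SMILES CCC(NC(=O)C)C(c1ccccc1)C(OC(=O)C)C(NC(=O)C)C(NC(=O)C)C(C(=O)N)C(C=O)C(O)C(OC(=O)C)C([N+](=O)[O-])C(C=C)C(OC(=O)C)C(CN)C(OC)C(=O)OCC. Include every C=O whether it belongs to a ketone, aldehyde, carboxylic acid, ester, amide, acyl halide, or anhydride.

9

CH(NHCOCH3): amide, 1 C=O (running total 1).
CH(OCOCH3): ester, 1 C=O (running total 2).
CH(NHCOCH3): amide, 1 C=O (running total 3).
CH(NHCOCH3): amide, 1 C=O (running total 4).
CH(CONH2): amide, 1 C=O (running total 5).
CH(CHO): aldehyde, 1 C=O (running total 6).
CH(OCOCH3): ester, 1 C=O (running total 7).
CH(OCOCH3): ester, 1 C=O (running total 8).
COOCH2CH3: ester, 1 C=O (running total 9).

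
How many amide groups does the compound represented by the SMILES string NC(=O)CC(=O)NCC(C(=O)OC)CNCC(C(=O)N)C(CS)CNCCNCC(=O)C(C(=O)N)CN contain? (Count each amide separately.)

4

Reading the structure from left to right:
  H2NCO: –C(=O)NH2: carbonyl C bonded to C and to N → amide (the N is not a separate amine).
  CH2CONHCH2: –C(=O)–N– linkage → amide (the N is not an amine).
  CH(COOCH3): pendant –COOCH3: carbonyl C bonded to C and –OCH3 → ester.
  CH2NHCH2: C–N–C with sp³ carbons and no adjacent C=O → amine (secondary).
  CH(CONH2): pendant –CONH2: carbonyl C bonded to C and N → amide.
  CH(CH2SH): pendant –CH2SH → thiol.
  CH2NHCH2: C–N–C with sp³ carbons and no adjacent C=O → amine (secondary).
  CH2NHCH2: C–N–C with sp³ carbons and no adjacent C=O → amine (secondary).
  CO: –C(=O)– with carbon on both sides → ketone.
  CH(CONH2): pendant –CONH2: carbonyl C bonded to C and N → amide.
  CH2NH2: –NH2 on an sp³ carbon with no adjacent C=O → amine.
Amide appears at: H2NCO, CH2CONHCH2, CH(CONH2), CH(CONH2) → 4.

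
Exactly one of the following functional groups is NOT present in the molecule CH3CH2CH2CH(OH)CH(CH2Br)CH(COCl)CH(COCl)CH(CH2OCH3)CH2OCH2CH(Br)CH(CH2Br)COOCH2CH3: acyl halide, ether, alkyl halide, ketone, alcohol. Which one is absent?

ether: present (CH(CH2OCH3) — pendant –CH2OCH3: C–O–C linkage → ether).
acyl halide: present (CH(COCl) — pendant –C(=O)X: carbonyl C bonded to C and halogen → acyl halide).
alkyl halide: present (CH(CH2Br) — pendant –CH2X: halogen on sp³ carbon → alkyl halide).
alcohol: present (CH(OH) — –OH on an sp³ carbon → alcohol (secondary)).
ketone: absent. In COOCH2CH3, the C=O is bonded to an –O–C group, which defines an ester, not a ketone. In CH(COCl), the C=O is bonded to a halogen, which defines an acyl halide, not a ketone.

ketone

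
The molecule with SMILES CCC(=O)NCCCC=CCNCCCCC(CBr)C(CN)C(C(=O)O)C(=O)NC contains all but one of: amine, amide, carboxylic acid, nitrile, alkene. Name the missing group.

nitrile

amide: present (CH2CONHCH2 — –C(=O)–N– linkage → amide (the N is not an amine)).
amine: present (CH2NHCH2 — C–N–C with sp³ carbons and no adjacent C=O → amine (secondary)).
carboxylic acid: present (CH(COOH) — pendant –COOH: carbonyl C bonded to C and –OH → carboxylic acid).
alkene: present (CH=CH — C=C double bond → alkene).
nitrile: no segment matches this pattern.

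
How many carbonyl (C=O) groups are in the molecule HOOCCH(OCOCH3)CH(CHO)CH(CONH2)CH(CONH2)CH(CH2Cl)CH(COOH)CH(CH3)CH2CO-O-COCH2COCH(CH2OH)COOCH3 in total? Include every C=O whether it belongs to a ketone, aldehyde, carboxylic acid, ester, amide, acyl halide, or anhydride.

10

HOOC: carboxylic acid, 1 C=O (running total 1).
CH(OCOCH3): ester, 1 C=O (running total 2).
CH(CHO): aldehyde, 1 C=O (running total 3).
CH(CONH2): amide, 1 C=O (running total 4).
CH(CONH2): amide, 1 C=O (running total 5).
CH(COOH): carboxylic acid, 1 C=O (running total 6).
CH2CO-O-COCH2: anhydride, 2 C=O (running total 8).
CO: ketone, 1 C=O (running total 9).
COOCH3: ester, 1 C=O (running total 10).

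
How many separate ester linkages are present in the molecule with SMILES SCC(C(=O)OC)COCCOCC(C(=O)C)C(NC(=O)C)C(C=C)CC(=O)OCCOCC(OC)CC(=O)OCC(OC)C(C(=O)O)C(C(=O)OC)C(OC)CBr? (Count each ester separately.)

4

–SH on an sp³ carbon → thiol.
pendant –COOCH3: carbonyl C bonded to C and –OCH3 → ester.
C–O–C with sp³ carbons on both sides and no adjacent C=O → ether.
C–O–C with sp³ carbons on both sides and no adjacent C=O → ether.
pendant –COCH3: carbonyl C bonded to two carbons → ketone.
pendant –NHC(=O)CH3: N bonded to a carbonyl → amide (not amine).
pendant –CH=CH2: C=C double bond → alkene.
–C(=O)–O–C with C on the carbonyl side → ester.
C–O–C with sp³ carbons on both sides and no adjacent C=O → ether.
pendant –OCH3: C–O–C with sp³ C, no adjacent C=O → ether.
–C(=O)–O–C with C on the carbonyl side → ester.
pendant –OCH3: C–O–C with sp³ C, no adjacent C=O → ether.
pendant –COOH: carbonyl C bonded to C and –OH → carboxylic acid.
pendant –COOCH3: carbonyl C bonded to C and –OCH3 → ester.
pendant –OCH3: C–O–C with sp³ C, no adjacent C=O → ether.
halogen on an sp³ carbon → alkyl halide.
Ester appears at: CH(COOCH3), CH2COOCH2, CH2COOCH2, CH(COOCH3) → 4.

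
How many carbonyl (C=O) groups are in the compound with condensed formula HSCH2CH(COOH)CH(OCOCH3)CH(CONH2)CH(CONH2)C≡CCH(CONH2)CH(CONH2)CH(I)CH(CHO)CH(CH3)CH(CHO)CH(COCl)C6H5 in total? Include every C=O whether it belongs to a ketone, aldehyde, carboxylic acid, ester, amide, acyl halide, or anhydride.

CH(COOH): carboxylic acid, 1 C=O (running total 1).
CH(OCOCH3): ester, 1 C=O (running total 2).
CH(CONH2): amide, 1 C=O (running total 3).
CH(CONH2): amide, 1 C=O (running total 4).
CH(CONH2): amide, 1 C=O (running total 5).
CH(CONH2): amide, 1 C=O (running total 6).
CH(CHO): aldehyde, 1 C=O (running total 7).
CH(CHO): aldehyde, 1 C=O (running total 8).
CH(COCl): acyl halide, 1 C=O (running total 9).

9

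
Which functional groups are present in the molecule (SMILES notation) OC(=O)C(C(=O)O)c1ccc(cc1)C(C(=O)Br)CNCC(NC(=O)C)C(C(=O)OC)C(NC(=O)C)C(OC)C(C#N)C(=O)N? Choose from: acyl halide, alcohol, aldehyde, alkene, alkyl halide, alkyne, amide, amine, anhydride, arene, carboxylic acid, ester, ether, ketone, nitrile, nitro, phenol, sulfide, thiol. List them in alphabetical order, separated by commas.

–COOH: carbonyl C bonded to –OH and C → carboxylic acid (the –OH is not a separate alcohol).
pendant –COOH: carbonyl C bonded to C and –OH → carboxylic acid.
para-disubstituted benzene ring → arene.
pendant –C(=O)X: carbonyl C bonded to C and halogen → acyl halide.
C–N–C with sp³ carbons and no adjacent C=O → amine (secondary).
pendant –NHC(=O)CH3: N bonded to a carbonyl → amide (not amine).
pendant –COOCH3: carbonyl C bonded to C and –OCH3 → ester.
pendant –NHC(=O)CH3: N bonded to a carbonyl → amide (not amine).
pendant –OCH3: C–O–C with sp³ C, no adjacent C=O → ether.
pendant –C≡N: nitrile.
–C(=O)NH2: carbonyl C bonded to C and to N → amide (the N is not a separate amine).

acyl halide, amide, amine, arene, carboxylic acid, ester, ether, nitrile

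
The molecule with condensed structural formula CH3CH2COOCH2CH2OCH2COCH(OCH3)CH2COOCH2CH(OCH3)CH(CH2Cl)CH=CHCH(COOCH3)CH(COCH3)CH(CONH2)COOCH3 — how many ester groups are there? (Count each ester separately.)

–C(=O)–O–C with C on the carbonyl side → ester.
C–O–C with sp³ carbons on both sides and no adjacent C=O → ether.
–C(=O)– with carbon on both sides → ketone.
pendant –OCH3: C–O–C with sp³ C, no adjacent C=O → ether.
–C(=O)–O–C with C on the carbonyl side → ester.
pendant –OCH3: C–O–C with sp³ C, no adjacent C=O → ether.
pendant –CH2X: halogen on sp³ carbon → alkyl halide.
C=C double bond → alkene.
pendant –COOCH3: carbonyl C bonded to C and –OCH3 → ester.
pendant –COCH3: carbonyl C bonded to two carbons → ketone.
pendant –CONH2: carbonyl C bonded to C and N → amide.
–C(=O)OCH3: carbonyl C bonded to C and to –OCH3 → ester (not ketone + ether).
Ester appears at: CH2COOCH2, CH2COOCH2, CH(COOCH3), COOCH3 → 4.

4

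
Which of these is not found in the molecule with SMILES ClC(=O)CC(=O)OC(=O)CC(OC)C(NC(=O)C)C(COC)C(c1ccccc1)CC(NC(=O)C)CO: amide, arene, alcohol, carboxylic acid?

amide: present (CH(NHCOCH3) — pendant –NHC(=O)CH3: N bonded to a carbonyl → amide (not amine)).
alcohol: present (CH2OH — –OH on an sp³ carbon → alcohol).
arene: present (CH(C6H5) — pendant –C6H5: benzene ring → arene).
carboxylic acid: absent. In CH(NHCOCH3), the carbonyl is bonded to nitrogen, not to –OH; that is an amide.

carboxylic acid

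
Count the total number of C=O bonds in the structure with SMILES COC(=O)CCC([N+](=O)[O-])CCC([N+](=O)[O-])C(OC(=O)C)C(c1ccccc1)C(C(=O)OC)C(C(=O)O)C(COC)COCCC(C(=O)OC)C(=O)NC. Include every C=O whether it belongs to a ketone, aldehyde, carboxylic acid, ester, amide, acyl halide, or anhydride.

CH3OOC: ester, 1 C=O (running total 1).
CH(OCOCH3): ester, 1 C=O (running total 2).
CH(COOCH3): ester, 1 C=O (running total 3).
CH(COOH): carboxylic acid, 1 C=O (running total 4).
CH(COOCH3): ester, 1 C=O (running total 5).
CONHCH3: amide, 1 C=O (running total 6).

6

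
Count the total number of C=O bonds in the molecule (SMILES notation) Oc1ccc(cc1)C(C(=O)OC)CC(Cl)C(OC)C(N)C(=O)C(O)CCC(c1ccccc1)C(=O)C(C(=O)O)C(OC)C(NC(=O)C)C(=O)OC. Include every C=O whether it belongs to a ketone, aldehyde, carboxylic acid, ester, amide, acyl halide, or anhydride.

CH(COOCH3): ester, 1 C=O (running total 1).
CO: ketone, 1 C=O (running total 2).
CO: ketone, 1 C=O (running total 3).
CH(COOH): carboxylic acid, 1 C=O (running total 4).
CH(NHCOCH3): amide, 1 C=O (running total 5).
COOCH3: ester, 1 C=O (running total 6).

6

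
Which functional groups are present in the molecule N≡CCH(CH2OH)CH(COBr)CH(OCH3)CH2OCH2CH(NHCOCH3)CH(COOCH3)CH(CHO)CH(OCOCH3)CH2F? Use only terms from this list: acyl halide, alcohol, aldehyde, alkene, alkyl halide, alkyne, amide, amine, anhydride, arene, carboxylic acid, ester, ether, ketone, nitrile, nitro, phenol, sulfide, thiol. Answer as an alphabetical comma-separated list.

acyl halide, alcohol, aldehyde, alkyl halide, amide, ester, ether, nitrile

Taking each segment in turn:
  N≡C: N≡C–: carbon triple-bonded to nitrogen → nitrile.
  CH(CH2OH): pendant –CH2OH on an sp³ backbone C → alcohol.
  CH(COBr): pendant –C(=O)X: carbonyl C bonded to C and halogen → acyl halide.
  CH(OCH3): pendant –OCH3: C–O–C with sp³ C, no adjacent C=O → ether.
  CH2OCH2: C–O–C with sp³ carbons on both sides and no adjacent C=O → ether.
  CH(NHCOCH3): pendant –NHC(=O)CH3: N bonded to a carbonyl → amide (not amine).
  CH(COOCH3): pendant –COOCH3: carbonyl C bonded to C and –OCH3 → ester.
  CH(CHO): pendant –CHO: carbonyl C bonded to C and H → aldehyde.
  CH(OCOCH3): pendant –OC(=O)CH3: an acyloxy group → ester.
  CH2F: halogen on an sp³ carbon → alkyl halide.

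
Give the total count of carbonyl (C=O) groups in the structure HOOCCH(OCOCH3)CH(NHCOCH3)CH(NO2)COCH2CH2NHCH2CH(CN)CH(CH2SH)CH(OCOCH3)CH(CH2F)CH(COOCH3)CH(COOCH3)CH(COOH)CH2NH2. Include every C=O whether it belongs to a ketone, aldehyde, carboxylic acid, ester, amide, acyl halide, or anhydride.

8

HOOC: carboxylic acid, 1 C=O (running total 1).
CH(OCOCH3): ester, 1 C=O (running total 2).
CH(NHCOCH3): amide, 1 C=O (running total 3).
CO: ketone, 1 C=O (running total 4).
CH(OCOCH3): ester, 1 C=O (running total 5).
CH(COOCH3): ester, 1 C=O (running total 6).
CH(COOCH3): ester, 1 C=O (running total 7).
CH(COOH): carboxylic acid, 1 C=O (running total 8).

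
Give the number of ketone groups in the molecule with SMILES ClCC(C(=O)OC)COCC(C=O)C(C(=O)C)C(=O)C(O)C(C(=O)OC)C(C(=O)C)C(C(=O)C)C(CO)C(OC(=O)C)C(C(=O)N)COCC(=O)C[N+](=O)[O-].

halogen on an sp³ carbon → alkyl halide.
pendant –COOCH3: carbonyl C bonded to C and –OCH3 → ester.
C–O–C with sp³ carbons on both sides and no adjacent C=O → ether.
pendant –CHO: carbonyl C bonded to C and H → aldehyde.
pendant –COCH3: carbonyl C bonded to two carbons → ketone.
–C(=O)– with carbon on both sides → ketone.
–OH on an sp³ carbon → alcohol (secondary).
pendant –COOCH3: carbonyl C bonded to C and –OCH3 → ester.
pendant –COCH3: carbonyl C bonded to two carbons → ketone.
pendant –COCH3: carbonyl C bonded to two carbons → ketone.
pendant –CH2OH on an sp³ backbone C → alcohol.
pendant –OC(=O)CH3: an acyloxy group → ester.
pendant –CONH2: carbonyl C bonded to C and N → amide.
C–O–C with sp³ carbons on both sides and no adjacent C=O → ether.
–C(=O)– with carbon on both sides → ketone.
–NO2 on carbon → nitro group.
Ketone appears at: CH(COCH3), CO, CH(COCH3), CH(COCH3), CO → 5.

5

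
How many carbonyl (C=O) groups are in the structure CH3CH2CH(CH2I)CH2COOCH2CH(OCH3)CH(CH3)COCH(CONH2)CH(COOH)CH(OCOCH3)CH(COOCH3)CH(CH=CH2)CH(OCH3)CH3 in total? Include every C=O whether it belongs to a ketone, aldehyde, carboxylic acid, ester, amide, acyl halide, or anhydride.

CH2COOCH2: ester, 1 C=O (running total 1).
CO: ketone, 1 C=O (running total 2).
CH(CONH2): amide, 1 C=O (running total 3).
CH(COOH): carboxylic acid, 1 C=O (running total 4).
CH(OCOCH3): ester, 1 C=O (running total 5).
CH(COOCH3): ester, 1 C=O (running total 6).

6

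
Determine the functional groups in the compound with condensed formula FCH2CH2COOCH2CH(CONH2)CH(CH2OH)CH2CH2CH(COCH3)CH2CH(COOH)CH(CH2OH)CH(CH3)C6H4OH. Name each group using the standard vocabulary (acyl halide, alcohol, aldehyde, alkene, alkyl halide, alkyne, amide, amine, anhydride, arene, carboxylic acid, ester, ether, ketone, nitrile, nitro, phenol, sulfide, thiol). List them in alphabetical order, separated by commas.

alcohol, alkyl halide, amide, arene, carboxylic acid, ester, ketone, phenol

Reading the structure from left to right:
  FCH2: halogen on an sp³ carbon → alkyl halide.
  CH2COOCH2: –C(=O)–O–C with C on the carbonyl side → ester.
  CH(CONH2): pendant –CONH2: carbonyl C bonded to C and N → amide.
  CH(CH2OH): pendant –CH2OH on an sp³ backbone C → alcohol.
  CH(COCH3): pendant –COCH3: carbonyl C bonded to two carbons → ketone.
  CH(COOH): pendant –COOH: carbonyl C bonded to C and –OH → carboxylic acid.
  CH(CH2OH): pendant –CH2OH on an sp³ backbone C → alcohol.
  C6H4OH: –OH attached directly to an aromatic ring → phenol (not alcohol); the ring itself is an arene.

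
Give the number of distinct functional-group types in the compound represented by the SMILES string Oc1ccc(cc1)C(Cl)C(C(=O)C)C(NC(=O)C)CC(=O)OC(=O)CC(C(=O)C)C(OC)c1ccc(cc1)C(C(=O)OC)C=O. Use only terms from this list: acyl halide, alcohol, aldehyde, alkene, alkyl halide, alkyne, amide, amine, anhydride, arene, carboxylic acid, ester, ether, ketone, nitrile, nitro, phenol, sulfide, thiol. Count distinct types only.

9

Working along the chain:
  HOC6H4: –OH attached directly to an aromatic ring → phenol (not alcohol); the ring itself is an arene.
  CH(Cl): halogen on an sp³ carbon → alkyl halide.
  CH(COCH3): pendant –COCH3: carbonyl C bonded to two carbons → ketone.
  CH(NHCOCH3): pendant –NHC(=O)CH3: N bonded to a carbonyl → amide (not amine).
  CH2CO-O-COCH2: two acyl groups sharing one oxygen, –C(=O)–O–C(=O)– → anhydride.
  CH(COCH3): pendant –COCH3: carbonyl C bonded to two carbons → ketone.
  CH(OCH3): pendant –OCH3: C–O–C with sp³ C, no adjacent C=O → ether.
  C6H4: para-disubstituted benzene ring → arene.
  CH(COOCH3): pendant –COOCH3: carbonyl C bonded to C and –OCH3 → ester.
  CHO: terminal –CHO: carbonyl C bonded to H and C → aldehyde.
Distinct types present: aldehyde, alkyl halide, amide, anhydride, arene, ester, ether, ketone, phenol.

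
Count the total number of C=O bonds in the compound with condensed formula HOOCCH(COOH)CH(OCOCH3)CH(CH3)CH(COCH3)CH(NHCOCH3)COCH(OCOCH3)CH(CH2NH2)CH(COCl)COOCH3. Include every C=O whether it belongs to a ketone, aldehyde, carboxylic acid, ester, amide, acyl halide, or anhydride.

HOOC: carboxylic acid, 1 C=O (running total 1).
CH(COOH): carboxylic acid, 1 C=O (running total 2).
CH(OCOCH3): ester, 1 C=O (running total 3).
CH(COCH3): ketone, 1 C=O (running total 4).
CH(NHCOCH3): amide, 1 C=O (running total 5).
CO: ketone, 1 C=O (running total 6).
CH(OCOCH3): ester, 1 C=O (running total 7).
CH(COCl): acyl halide, 1 C=O (running total 8).
COOCH3: ester, 1 C=O (running total 9).

9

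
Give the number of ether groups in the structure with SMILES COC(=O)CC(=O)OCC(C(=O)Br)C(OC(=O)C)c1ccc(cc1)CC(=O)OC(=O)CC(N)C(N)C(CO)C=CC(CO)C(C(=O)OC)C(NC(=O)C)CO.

CH3O–C(=O)–: carbonyl C bonded to C and to –OCH3 → ester (not ketone + ether).
–C(=O)–O–C with C on the carbonyl side → ester.
pendant –C(=O)X: carbonyl C bonded to C and halogen → acyl halide.
pendant –OC(=O)CH3: an acyloxy group → ester.
para-disubstituted benzene ring → arene.
two acyl groups sharing one oxygen, –C(=O)–O–C(=O)– → anhydride.
–NH2 on an sp³ carbon with no adjacent C=O → amine.
–NH2 on an sp³ carbon with no adjacent C=O → amine.
pendant –CH2OH on an sp³ backbone C → alcohol.
C=C double bond → alkene.
pendant –CH2OH on an sp³ backbone C → alcohol.
pendant –COOCH3: carbonyl C bonded to C and –OCH3 → ester.
pendant –NHC(=O)CH3: N bonded to a carbonyl → amide (not amine).
–OH on an sp³ carbon → alcohol.
No segment is a ether: CH3OOC is ester, not ether; CH2COOCH2 is ester, not ether; CH(OCOCH3) is ester, not ether. → 0.

0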